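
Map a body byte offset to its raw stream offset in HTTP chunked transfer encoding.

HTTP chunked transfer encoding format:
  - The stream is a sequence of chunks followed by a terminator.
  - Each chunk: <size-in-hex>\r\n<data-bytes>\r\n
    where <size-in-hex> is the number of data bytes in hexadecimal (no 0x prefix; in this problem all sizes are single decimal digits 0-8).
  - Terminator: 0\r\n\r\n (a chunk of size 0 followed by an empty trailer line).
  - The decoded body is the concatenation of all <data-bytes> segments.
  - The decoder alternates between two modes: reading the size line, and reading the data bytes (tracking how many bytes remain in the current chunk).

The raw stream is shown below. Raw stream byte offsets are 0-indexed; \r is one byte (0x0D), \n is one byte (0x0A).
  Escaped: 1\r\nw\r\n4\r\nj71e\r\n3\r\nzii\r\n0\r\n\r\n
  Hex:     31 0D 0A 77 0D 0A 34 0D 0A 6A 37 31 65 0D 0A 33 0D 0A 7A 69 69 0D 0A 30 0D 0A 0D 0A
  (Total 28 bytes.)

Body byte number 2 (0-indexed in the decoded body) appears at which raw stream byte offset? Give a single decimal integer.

Chunk 1: stream[0..1]='1' size=0x1=1, data at stream[3..4]='w' -> body[0..1], body so far='w'
Chunk 2: stream[6..7]='4' size=0x4=4, data at stream[9..13]='j71e' -> body[1..5], body so far='wj71e'
Chunk 3: stream[15..16]='3' size=0x3=3, data at stream[18..21]='zii' -> body[5..8], body so far='wj71ezii'
Chunk 4: stream[23..24]='0' size=0 (terminator). Final body='wj71ezii' (8 bytes)
Body byte 2 at stream offset 10

Answer: 10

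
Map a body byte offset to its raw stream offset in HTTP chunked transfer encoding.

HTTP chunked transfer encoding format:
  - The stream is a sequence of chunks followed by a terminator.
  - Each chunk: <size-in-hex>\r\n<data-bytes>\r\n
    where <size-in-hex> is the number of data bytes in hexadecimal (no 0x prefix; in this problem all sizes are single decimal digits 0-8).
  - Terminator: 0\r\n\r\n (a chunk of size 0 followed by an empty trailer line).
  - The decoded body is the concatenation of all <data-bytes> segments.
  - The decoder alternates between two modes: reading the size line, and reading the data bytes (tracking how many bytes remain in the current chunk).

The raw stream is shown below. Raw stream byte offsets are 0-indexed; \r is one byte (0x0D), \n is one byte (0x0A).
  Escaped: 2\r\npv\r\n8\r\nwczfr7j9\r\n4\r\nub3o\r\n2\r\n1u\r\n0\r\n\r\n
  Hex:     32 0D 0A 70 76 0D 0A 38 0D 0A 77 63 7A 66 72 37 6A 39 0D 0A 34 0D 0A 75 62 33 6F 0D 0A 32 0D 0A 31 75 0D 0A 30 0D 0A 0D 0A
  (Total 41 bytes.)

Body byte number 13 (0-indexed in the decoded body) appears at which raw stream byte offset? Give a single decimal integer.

Chunk 1: stream[0..1]='2' size=0x2=2, data at stream[3..5]='pv' -> body[0..2], body so far='pv'
Chunk 2: stream[7..8]='8' size=0x8=8, data at stream[10..18]='wczfr7j9' -> body[2..10], body so far='pvwczfr7j9'
Chunk 3: stream[20..21]='4' size=0x4=4, data at stream[23..27]='ub3o' -> body[10..14], body so far='pvwczfr7j9ub3o'
Chunk 4: stream[29..30]='2' size=0x2=2, data at stream[32..34]='1u' -> body[14..16], body so far='pvwczfr7j9ub3o1u'
Chunk 5: stream[36..37]='0' size=0 (terminator). Final body='pvwczfr7j9ub3o1u' (16 bytes)
Body byte 13 at stream offset 26

Answer: 26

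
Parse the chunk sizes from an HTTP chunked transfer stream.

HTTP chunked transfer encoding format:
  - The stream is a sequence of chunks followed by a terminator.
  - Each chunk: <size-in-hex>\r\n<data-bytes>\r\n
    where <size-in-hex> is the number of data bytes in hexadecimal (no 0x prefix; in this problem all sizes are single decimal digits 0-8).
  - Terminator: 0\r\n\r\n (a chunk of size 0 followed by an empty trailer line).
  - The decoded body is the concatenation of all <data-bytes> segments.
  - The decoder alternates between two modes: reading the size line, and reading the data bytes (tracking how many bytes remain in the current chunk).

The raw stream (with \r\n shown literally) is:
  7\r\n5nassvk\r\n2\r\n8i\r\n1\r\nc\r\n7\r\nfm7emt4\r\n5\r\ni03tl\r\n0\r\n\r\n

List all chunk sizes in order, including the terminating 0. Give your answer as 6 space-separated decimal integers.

Chunk 1: stream[0..1]='7' size=0x7=7, data at stream[3..10]='5nassvk' -> body[0..7], body so far='5nassvk'
Chunk 2: stream[12..13]='2' size=0x2=2, data at stream[15..17]='8i' -> body[7..9], body so far='5nassvk8i'
Chunk 3: stream[19..20]='1' size=0x1=1, data at stream[22..23]='c' -> body[9..10], body so far='5nassvk8ic'
Chunk 4: stream[25..26]='7' size=0x7=7, data at stream[28..35]='fm7emt4' -> body[10..17], body so far='5nassvk8icfm7emt4'
Chunk 5: stream[37..38]='5' size=0x5=5, data at stream[40..45]='i03tl' -> body[17..22], body so far='5nassvk8icfm7emt4i03tl'
Chunk 6: stream[47..48]='0' size=0 (terminator). Final body='5nassvk8icfm7emt4i03tl' (22 bytes)

Answer: 7 2 1 7 5 0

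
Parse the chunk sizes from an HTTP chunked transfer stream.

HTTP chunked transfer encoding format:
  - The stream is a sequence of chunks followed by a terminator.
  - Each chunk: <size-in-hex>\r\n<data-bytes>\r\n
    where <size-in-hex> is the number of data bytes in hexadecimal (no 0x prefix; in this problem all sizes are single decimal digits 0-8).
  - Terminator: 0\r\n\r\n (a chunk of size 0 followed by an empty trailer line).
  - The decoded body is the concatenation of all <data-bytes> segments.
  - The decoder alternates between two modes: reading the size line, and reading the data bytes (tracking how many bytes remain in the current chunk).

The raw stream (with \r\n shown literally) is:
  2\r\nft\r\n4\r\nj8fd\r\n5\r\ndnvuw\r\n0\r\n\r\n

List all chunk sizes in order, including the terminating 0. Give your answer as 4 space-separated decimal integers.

Chunk 1: stream[0..1]='2' size=0x2=2, data at stream[3..5]='ft' -> body[0..2], body so far='ft'
Chunk 2: stream[7..8]='4' size=0x4=4, data at stream[10..14]='j8fd' -> body[2..6], body so far='ftj8fd'
Chunk 3: stream[16..17]='5' size=0x5=5, data at stream[19..24]='dnvuw' -> body[6..11], body so far='ftj8fddnvuw'
Chunk 4: stream[26..27]='0' size=0 (terminator). Final body='ftj8fddnvuw' (11 bytes)

Answer: 2 4 5 0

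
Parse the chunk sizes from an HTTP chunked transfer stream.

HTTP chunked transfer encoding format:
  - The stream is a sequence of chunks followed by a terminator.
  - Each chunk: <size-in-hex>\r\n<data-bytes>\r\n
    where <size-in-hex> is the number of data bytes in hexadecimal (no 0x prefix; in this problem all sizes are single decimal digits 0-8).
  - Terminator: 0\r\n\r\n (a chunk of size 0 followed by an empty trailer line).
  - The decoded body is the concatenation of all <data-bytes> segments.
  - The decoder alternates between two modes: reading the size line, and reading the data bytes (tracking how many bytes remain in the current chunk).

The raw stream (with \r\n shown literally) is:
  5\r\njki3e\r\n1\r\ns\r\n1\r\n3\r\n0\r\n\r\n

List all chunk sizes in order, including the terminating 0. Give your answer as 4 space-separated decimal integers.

Chunk 1: stream[0..1]='5' size=0x5=5, data at stream[3..8]='jki3e' -> body[0..5], body so far='jki3e'
Chunk 2: stream[10..11]='1' size=0x1=1, data at stream[13..14]='s' -> body[5..6], body so far='jki3es'
Chunk 3: stream[16..17]='1' size=0x1=1, data at stream[19..20]='3' -> body[6..7], body so far='jki3es3'
Chunk 4: stream[22..23]='0' size=0 (terminator). Final body='jki3es3' (7 bytes)

Answer: 5 1 1 0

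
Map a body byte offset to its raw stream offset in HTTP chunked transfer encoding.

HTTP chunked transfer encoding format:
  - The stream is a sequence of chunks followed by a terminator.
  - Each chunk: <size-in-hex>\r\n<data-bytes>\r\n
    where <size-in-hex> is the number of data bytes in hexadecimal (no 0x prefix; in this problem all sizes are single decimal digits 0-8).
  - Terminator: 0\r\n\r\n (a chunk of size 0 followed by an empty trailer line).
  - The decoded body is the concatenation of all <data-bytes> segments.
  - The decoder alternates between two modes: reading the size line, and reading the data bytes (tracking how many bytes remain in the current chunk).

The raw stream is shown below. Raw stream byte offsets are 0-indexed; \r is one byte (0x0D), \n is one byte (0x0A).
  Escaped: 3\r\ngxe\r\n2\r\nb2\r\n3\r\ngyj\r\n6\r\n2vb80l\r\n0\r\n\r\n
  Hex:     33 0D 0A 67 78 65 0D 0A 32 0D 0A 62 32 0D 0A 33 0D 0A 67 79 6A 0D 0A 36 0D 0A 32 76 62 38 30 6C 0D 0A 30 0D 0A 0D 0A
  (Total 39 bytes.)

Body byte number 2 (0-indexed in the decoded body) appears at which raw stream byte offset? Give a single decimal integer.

Answer: 5

Derivation:
Chunk 1: stream[0..1]='3' size=0x3=3, data at stream[3..6]='gxe' -> body[0..3], body so far='gxe'
Chunk 2: stream[8..9]='2' size=0x2=2, data at stream[11..13]='b2' -> body[3..5], body so far='gxeb2'
Chunk 3: stream[15..16]='3' size=0x3=3, data at stream[18..21]='gyj' -> body[5..8], body so far='gxeb2gyj'
Chunk 4: stream[23..24]='6' size=0x6=6, data at stream[26..32]='2vb80l' -> body[8..14], body so far='gxeb2gyj2vb80l'
Chunk 5: stream[34..35]='0' size=0 (terminator). Final body='gxeb2gyj2vb80l' (14 bytes)
Body byte 2 at stream offset 5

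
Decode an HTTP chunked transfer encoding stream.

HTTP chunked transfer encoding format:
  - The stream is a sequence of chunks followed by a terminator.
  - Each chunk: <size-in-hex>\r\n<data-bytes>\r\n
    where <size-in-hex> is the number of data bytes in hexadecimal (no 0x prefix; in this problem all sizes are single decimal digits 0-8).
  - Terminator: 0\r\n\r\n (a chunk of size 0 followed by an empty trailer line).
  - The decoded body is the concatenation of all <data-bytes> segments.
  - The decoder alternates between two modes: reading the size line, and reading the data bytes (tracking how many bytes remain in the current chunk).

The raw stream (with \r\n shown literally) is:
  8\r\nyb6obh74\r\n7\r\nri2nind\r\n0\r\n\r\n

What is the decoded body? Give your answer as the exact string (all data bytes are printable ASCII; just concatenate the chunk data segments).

Answer: yb6obh74ri2nind

Derivation:
Chunk 1: stream[0..1]='8' size=0x8=8, data at stream[3..11]='yb6obh74' -> body[0..8], body so far='yb6obh74'
Chunk 2: stream[13..14]='7' size=0x7=7, data at stream[16..23]='ri2nind' -> body[8..15], body so far='yb6obh74ri2nind'
Chunk 3: stream[25..26]='0' size=0 (terminator). Final body='yb6obh74ri2nind' (15 bytes)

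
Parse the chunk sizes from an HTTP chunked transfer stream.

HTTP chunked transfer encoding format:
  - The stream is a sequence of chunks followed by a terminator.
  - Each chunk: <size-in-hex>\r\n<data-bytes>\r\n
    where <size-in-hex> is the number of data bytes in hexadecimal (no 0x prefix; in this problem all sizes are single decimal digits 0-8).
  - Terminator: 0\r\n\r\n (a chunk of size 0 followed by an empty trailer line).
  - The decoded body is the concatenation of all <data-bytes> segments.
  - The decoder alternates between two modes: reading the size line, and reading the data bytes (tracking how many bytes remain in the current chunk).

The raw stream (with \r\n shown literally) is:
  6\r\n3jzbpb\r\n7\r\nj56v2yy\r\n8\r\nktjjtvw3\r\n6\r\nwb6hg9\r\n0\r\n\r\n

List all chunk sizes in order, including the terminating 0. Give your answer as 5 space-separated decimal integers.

Answer: 6 7 8 6 0

Derivation:
Chunk 1: stream[0..1]='6' size=0x6=6, data at stream[3..9]='3jzbpb' -> body[0..6], body so far='3jzbpb'
Chunk 2: stream[11..12]='7' size=0x7=7, data at stream[14..21]='j56v2yy' -> body[6..13], body so far='3jzbpbj56v2yy'
Chunk 3: stream[23..24]='8' size=0x8=8, data at stream[26..34]='ktjjtvw3' -> body[13..21], body so far='3jzbpbj56v2yyktjjtvw3'
Chunk 4: stream[36..37]='6' size=0x6=6, data at stream[39..45]='wb6hg9' -> body[21..27], body so far='3jzbpbj56v2yyktjjtvw3wb6hg9'
Chunk 5: stream[47..48]='0' size=0 (terminator). Final body='3jzbpbj56v2yyktjjtvw3wb6hg9' (27 bytes)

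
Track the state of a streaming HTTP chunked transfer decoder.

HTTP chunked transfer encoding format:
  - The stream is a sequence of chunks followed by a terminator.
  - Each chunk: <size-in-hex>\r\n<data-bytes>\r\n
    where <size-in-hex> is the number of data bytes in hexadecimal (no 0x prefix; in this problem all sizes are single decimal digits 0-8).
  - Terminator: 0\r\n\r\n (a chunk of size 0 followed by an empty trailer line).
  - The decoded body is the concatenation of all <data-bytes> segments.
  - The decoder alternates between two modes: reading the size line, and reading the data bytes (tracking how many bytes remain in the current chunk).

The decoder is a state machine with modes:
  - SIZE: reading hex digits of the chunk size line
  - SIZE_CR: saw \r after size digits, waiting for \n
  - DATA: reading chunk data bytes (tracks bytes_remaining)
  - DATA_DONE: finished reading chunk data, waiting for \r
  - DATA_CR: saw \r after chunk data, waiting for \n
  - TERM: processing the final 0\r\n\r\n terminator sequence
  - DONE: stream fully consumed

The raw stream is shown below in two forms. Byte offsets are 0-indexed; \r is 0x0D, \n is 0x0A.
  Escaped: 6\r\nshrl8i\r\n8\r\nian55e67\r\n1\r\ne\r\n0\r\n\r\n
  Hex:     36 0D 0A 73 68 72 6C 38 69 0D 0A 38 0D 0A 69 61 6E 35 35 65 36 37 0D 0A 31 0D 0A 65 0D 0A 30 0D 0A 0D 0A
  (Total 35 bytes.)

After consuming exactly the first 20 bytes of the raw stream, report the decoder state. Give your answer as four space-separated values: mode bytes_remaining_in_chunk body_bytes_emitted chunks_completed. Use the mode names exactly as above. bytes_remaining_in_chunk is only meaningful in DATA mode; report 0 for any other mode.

Answer: DATA 2 12 1

Derivation:
Byte 0 = '6': mode=SIZE remaining=0 emitted=0 chunks_done=0
Byte 1 = 0x0D: mode=SIZE_CR remaining=0 emitted=0 chunks_done=0
Byte 2 = 0x0A: mode=DATA remaining=6 emitted=0 chunks_done=0
Byte 3 = 's': mode=DATA remaining=5 emitted=1 chunks_done=0
Byte 4 = 'h': mode=DATA remaining=4 emitted=2 chunks_done=0
Byte 5 = 'r': mode=DATA remaining=3 emitted=3 chunks_done=0
Byte 6 = 'l': mode=DATA remaining=2 emitted=4 chunks_done=0
Byte 7 = '8': mode=DATA remaining=1 emitted=5 chunks_done=0
Byte 8 = 'i': mode=DATA_DONE remaining=0 emitted=6 chunks_done=0
Byte 9 = 0x0D: mode=DATA_CR remaining=0 emitted=6 chunks_done=0
Byte 10 = 0x0A: mode=SIZE remaining=0 emitted=6 chunks_done=1
Byte 11 = '8': mode=SIZE remaining=0 emitted=6 chunks_done=1
Byte 12 = 0x0D: mode=SIZE_CR remaining=0 emitted=6 chunks_done=1
Byte 13 = 0x0A: mode=DATA remaining=8 emitted=6 chunks_done=1
Byte 14 = 'i': mode=DATA remaining=7 emitted=7 chunks_done=1
Byte 15 = 'a': mode=DATA remaining=6 emitted=8 chunks_done=1
Byte 16 = 'n': mode=DATA remaining=5 emitted=9 chunks_done=1
Byte 17 = '5': mode=DATA remaining=4 emitted=10 chunks_done=1
Byte 18 = '5': mode=DATA remaining=3 emitted=11 chunks_done=1
Byte 19 = 'e': mode=DATA remaining=2 emitted=12 chunks_done=1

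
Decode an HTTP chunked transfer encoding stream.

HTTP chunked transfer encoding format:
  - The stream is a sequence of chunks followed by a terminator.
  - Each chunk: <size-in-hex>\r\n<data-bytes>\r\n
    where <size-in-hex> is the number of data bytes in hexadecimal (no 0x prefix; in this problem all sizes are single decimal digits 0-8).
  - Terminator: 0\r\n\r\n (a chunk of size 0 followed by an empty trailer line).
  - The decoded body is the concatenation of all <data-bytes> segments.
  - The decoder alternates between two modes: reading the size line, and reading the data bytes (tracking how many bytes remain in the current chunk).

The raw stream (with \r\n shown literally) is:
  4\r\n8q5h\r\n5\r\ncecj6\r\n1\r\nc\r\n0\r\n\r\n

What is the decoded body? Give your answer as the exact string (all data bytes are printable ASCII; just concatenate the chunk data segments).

Chunk 1: stream[0..1]='4' size=0x4=4, data at stream[3..7]='8q5h' -> body[0..4], body so far='8q5h'
Chunk 2: stream[9..10]='5' size=0x5=5, data at stream[12..17]='cecj6' -> body[4..9], body so far='8q5hcecj6'
Chunk 3: stream[19..20]='1' size=0x1=1, data at stream[22..23]='c' -> body[9..10], body so far='8q5hcecj6c'
Chunk 4: stream[25..26]='0' size=0 (terminator). Final body='8q5hcecj6c' (10 bytes)

Answer: 8q5hcecj6c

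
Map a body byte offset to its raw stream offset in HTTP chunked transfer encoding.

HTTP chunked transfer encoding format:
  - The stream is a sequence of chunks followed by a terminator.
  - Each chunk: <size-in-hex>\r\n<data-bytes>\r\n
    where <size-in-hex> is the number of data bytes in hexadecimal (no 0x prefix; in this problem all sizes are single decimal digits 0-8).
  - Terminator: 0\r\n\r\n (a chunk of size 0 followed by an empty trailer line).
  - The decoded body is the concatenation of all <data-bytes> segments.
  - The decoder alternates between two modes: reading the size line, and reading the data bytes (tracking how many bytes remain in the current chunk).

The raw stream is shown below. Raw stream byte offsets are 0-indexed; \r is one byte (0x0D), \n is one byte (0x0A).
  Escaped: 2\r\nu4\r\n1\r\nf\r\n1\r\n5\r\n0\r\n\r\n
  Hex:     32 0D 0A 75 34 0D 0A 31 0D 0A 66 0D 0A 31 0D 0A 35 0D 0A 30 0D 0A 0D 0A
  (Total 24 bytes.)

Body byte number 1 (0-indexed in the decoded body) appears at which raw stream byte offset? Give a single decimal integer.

Chunk 1: stream[0..1]='2' size=0x2=2, data at stream[3..5]='u4' -> body[0..2], body so far='u4'
Chunk 2: stream[7..8]='1' size=0x1=1, data at stream[10..11]='f' -> body[2..3], body so far='u4f'
Chunk 3: stream[13..14]='1' size=0x1=1, data at stream[16..17]='5' -> body[3..4], body so far='u4f5'
Chunk 4: stream[19..20]='0' size=0 (terminator). Final body='u4f5' (4 bytes)
Body byte 1 at stream offset 4

Answer: 4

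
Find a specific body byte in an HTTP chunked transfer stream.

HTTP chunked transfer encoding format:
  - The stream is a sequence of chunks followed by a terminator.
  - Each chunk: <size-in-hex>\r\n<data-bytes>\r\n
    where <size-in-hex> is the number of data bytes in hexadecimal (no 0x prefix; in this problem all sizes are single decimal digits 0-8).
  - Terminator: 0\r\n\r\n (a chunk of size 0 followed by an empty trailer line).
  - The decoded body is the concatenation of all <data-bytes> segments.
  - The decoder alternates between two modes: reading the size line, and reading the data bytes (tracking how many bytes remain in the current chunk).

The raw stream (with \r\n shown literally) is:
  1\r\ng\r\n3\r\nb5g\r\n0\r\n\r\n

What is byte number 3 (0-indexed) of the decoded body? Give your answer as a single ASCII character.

Chunk 1: stream[0..1]='1' size=0x1=1, data at stream[3..4]='g' -> body[0..1], body so far='g'
Chunk 2: stream[6..7]='3' size=0x3=3, data at stream[9..12]='b5g' -> body[1..4], body so far='gb5g'
Chunk 3: stream[14..15]='0' size=0 (terminator). Final body='gb5g' (4 bytes)
Body byte 3 = 'g'

Answer: g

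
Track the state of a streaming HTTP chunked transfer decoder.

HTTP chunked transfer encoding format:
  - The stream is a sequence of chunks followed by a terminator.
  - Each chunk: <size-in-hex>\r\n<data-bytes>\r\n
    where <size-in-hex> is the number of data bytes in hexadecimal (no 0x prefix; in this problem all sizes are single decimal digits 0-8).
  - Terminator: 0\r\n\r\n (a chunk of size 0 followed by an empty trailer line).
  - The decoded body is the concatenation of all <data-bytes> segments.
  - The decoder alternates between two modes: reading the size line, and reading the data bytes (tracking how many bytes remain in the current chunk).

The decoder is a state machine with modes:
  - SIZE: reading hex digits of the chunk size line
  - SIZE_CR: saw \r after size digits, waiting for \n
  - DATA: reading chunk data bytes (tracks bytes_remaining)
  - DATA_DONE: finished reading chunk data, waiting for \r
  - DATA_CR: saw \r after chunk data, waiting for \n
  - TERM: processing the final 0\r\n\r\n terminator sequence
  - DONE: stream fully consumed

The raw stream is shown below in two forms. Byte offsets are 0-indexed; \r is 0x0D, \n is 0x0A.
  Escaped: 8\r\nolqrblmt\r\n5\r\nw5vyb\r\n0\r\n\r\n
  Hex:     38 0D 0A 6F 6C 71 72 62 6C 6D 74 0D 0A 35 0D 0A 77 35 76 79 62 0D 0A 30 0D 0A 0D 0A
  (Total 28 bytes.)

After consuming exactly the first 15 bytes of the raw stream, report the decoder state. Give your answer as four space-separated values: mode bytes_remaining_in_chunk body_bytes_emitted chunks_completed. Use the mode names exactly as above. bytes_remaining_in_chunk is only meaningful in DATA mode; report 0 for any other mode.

Byte 0 = '8': mode=SIZE remaining=0 emitted=0 chunks_done=0
Byte 1 = 0x0D: mode=SIZE_CR remaining=0 emitted=0 chunks_done=0
Byte 2 = 0x0A: mode=DATA remaining=8 emitted=0 chunks_done=0
Byte 3 = 'o': mode=DATA remaining=7 emitted=1 chunks_done=0
Byte 4 = 'l': mode=DATA remaining=6 emitted=2 chunks_done=0
Byte 5 = 'q': mode=DATA remaining=5 emitted=3 chunks_done=0
Byte 6 = 'r': mode=DATA remaining=4 emitted=4 chunks_done=0
Byte 7 = 'b': mode=DATA remaining=3 emitted=5 chunks_done=0
Byte 8 = 'l': mode=DATA remaining=2 emitted=6 chunks_done=0
Byte 9 = 'm': mode=DATA remaining=1 emitted=7 chunks_done=0
Byte 10 = 't': mode=DATA_DONE remaining=0 emitted=8 chunks_done=0
Byte 11 = 0x0D: mode=DATA_CR remaining=0 emitted=8 chunks_done=0
Byte 12 = 0x0A: mode=SIZE remaining=0 emitted=8 chunks_done=1
Byte 13 = '5': mode=SIZE remaining=0 emitted=8 chunks_done=1
Byte 14 = 0x0D: mode=SIZE_CR remaining=0 emitted=8 chunks_done=1

Answer: SIZE_CR 0 8 1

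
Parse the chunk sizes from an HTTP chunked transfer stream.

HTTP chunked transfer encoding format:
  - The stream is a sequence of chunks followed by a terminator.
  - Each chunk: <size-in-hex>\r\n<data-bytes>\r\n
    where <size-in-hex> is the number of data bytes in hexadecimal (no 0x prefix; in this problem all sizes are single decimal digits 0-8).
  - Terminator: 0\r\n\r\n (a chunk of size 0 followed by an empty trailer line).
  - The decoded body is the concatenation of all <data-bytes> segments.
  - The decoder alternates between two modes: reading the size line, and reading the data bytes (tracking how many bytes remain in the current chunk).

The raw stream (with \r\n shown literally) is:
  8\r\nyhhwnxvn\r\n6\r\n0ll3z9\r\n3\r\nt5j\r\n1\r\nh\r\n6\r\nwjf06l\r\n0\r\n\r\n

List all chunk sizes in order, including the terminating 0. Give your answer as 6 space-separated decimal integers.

Answer: 8 6 3 1 6 0

Derivation:
Chunk 1: stream[0..1]='8' size=0x8=8, data at stream[3..11]='yhhwnxvn' -> body[0..8], body so far='yhhwnxvn'
Chunk 2: stream[13..14]='6' size=0x6=6, data at stream[16..22]='0ll3z9' -> body[8..14], body so far='yhhwnxvn0ll3z9'
Chunk 3: stream[24..25]='3' size=0x3=3, data at stream[27..30]='t5j' -> body[14..17], body so far='yhhwnxvn0ll3z9t5j'
Chunk 4: stream[32..33]='1' size=0x1=1, data at stream[35..36]='h' -> body[17..18], body so far='yhhwnxvn0ll3z9t5jh'
Chunk 5: stream[38..39]='6' size=0x6=6, data at stream[41..47]='wjf06l' -> body[18..24], body so far='yhhwnxvn0ll3z9t5jhwjf06l'
Chunk 6: stream[49..50]='0' size=0 (terminator). Final body='yhhwnxvn0ll3z9t5jhwjf06l' (24 bytes)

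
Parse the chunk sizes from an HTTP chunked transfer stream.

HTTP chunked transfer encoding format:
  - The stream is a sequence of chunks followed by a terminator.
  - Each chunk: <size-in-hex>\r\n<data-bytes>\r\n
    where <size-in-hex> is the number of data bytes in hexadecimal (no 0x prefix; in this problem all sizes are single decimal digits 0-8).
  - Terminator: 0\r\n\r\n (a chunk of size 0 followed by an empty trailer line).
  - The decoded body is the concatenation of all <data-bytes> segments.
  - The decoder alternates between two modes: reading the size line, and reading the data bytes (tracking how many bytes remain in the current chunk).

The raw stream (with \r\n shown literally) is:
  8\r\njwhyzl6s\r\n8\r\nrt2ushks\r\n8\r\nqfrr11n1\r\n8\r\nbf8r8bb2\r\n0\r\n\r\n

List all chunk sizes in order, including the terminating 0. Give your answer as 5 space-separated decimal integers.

Chunk 1: stream[0..1]='8' size=0x8=8, data at stream[3..11]='jwhyzl6s' -> body[0..8], body so far='jwhyzl6s'
Chunk 2: stream[13..14]='8' size=0x8=8, data at stream[16..24]='rt2ushks' -> body[8..16], body so far='jwhyzl6srt2ushks'
Chunk 3: stream[26..27]='8' size=0x8=8, data at stream[29..37]='qfrr11n1' -> body[16..24], body so far='jwhyzl6srt2ushksqfrr11n1'
Chunk 4: stream[39..40]='8' size=0x8=8, data at stream[42..50]='bf8r8bb2' -> body[24..32], body so far='jwhyzl6srt2ushksqfrr11n1bf8r8bb2'
Chunk 5: stream[52..53]='0' size=0 (terminator). Final body='jwhyzl6srt2ushksqfrr11n1bf8r8bb2' (32 bytes)

Answer: 8 8 8 8 0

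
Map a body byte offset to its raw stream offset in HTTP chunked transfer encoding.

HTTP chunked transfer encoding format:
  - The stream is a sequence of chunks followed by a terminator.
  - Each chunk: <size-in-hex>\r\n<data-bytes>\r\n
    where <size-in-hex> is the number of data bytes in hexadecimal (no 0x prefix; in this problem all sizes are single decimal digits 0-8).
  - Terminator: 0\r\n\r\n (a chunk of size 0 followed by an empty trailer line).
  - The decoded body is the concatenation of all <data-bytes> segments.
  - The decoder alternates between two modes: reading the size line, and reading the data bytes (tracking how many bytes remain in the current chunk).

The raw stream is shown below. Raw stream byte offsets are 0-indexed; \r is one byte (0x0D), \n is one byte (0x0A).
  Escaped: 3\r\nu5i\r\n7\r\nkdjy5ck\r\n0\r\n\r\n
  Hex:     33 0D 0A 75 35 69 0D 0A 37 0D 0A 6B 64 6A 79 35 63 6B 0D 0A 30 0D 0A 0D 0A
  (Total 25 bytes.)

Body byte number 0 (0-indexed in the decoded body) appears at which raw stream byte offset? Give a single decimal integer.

Answer: 3

Derivation:
Chunk 1: stream[0..1]='3' size=0x3=3, data at stream[3..6]='u5i' -> body[0..3], body so far='u5i'
Chunk 2: stream[8..9]='7' size=0x7=7, data at stream[11..18]='kdjy5ck' -> body[3..10], body so far='u5ikdjy5ck'
Chunk 3: stream[20..21]='0' size=0 (terminator). Final body='u5ikdjy5ck' (10 bytes)
Body byte 0 at stream offset 3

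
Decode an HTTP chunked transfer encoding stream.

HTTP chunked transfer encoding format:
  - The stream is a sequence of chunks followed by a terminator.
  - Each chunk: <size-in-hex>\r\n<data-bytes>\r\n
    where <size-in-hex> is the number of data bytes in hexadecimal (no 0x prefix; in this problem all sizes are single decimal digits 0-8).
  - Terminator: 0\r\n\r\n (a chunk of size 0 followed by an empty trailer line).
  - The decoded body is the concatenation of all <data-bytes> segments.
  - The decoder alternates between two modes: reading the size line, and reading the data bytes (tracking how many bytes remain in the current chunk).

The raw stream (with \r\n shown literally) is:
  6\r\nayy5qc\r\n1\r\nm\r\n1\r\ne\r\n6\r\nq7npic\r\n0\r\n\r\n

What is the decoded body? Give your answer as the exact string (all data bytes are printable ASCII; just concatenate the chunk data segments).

Chunk 1: stream[0..1]='6' size=0x6=6, data at stream[3..9]='ayy5qc' -> body[0..6], body so far='ayy5qc'
Chunk 2: stream[11..12]='1' size=0x1=1, data at stream[14..15]='m' -> body[6..7], body so far='ayy5qcm'
Chunk 3: stream[17..18]='1' size=0x1=1, data at stream[20..21]='e' -> body[7..8], body so far='ayy5qcme'
Chunk 4: stream[23..24]='6' size=0x6=6, data at stream[26..32]='q7npic' -> body[8..14], body so far='ayy5qcmeq7npic'
Chunk 5: stream[34..35]='0' size=0 (terminator). Final body='ayy5qcmeq7npic' (14 bytes)

Answer: ayy5qcmeq7npic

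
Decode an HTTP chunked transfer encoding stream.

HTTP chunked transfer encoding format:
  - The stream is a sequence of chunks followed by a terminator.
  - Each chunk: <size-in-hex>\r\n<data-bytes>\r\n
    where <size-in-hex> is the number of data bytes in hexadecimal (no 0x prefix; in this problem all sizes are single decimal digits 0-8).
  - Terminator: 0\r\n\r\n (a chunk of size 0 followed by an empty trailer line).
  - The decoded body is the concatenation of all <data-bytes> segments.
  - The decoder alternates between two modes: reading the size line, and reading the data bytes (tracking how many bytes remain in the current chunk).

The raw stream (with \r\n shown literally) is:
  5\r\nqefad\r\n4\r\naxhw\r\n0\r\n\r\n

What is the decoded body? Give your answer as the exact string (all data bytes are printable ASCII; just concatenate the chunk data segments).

Chunk 1: stream[0..1]='5' size=0x5=5, data at stream[3..8]='qefad' -> body[0..5], body so far='qefad'
Chunk 2: stream[10..11]='4' size=0x4=4, data at stream[13..17]='axhw' -> body[5..9], body so far='qefadaxhw'
Chunk 3: stream[19..20]='0' size=0 (terminator). Final body='qefadaxhw' (9 bytes)

Answer: qefadaxhw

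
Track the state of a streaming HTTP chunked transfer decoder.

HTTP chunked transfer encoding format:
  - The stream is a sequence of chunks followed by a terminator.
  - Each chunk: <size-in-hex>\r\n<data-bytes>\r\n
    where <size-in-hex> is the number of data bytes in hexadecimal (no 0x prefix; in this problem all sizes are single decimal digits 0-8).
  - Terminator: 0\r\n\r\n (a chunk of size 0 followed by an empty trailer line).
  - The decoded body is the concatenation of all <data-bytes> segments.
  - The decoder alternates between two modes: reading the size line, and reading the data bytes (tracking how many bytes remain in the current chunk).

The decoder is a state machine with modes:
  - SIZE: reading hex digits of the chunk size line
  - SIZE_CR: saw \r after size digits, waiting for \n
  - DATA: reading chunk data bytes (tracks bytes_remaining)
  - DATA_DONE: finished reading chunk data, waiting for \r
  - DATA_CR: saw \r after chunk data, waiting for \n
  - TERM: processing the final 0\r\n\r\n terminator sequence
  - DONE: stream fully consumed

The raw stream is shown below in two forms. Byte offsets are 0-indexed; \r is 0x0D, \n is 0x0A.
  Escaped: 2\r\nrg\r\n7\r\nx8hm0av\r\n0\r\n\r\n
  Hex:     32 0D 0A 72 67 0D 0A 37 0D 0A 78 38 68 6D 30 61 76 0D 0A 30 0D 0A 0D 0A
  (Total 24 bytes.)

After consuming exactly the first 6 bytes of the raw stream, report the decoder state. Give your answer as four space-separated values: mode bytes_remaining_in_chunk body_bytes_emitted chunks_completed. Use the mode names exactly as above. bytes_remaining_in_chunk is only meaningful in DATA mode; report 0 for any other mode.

Answer: DATA_CR 0 2 0

Derivation:
Byte 0 = '2': mode=SIZE remaining=0 emitted=0 chunks_done=0
Byte 1 = 0x0D: mode=SIZE_CR remaining=0 emitted=0 chunks_done=0
Byte 2 = 0x0A: mode=DATA remaining=2 emitted=0 chunks_done=0
Byte 3 = 'r': mode=DATA remaining=1 emitted=1 chunks_done=0
Byte 4 = 'g': mode=DATA_DONE remaining=0 emitted=2 chunks_done=0
Byte 5 = 0x0D: mode=DATA_CR remaining=0 emitted=2 chunks_done=0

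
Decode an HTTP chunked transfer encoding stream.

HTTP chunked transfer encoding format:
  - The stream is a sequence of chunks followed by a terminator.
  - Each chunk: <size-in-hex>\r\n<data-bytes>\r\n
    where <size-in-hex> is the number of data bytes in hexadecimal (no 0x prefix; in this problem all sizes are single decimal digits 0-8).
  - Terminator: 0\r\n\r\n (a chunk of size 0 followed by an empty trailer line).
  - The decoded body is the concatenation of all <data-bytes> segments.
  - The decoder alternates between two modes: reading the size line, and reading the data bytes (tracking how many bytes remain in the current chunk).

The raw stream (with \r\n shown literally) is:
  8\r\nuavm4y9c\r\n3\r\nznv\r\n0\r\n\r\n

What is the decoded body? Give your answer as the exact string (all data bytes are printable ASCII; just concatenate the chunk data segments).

Chunk 1: stream[0..1]='8' size=0x8=8, data at stream[3..11]='uavm4y9c' -> body[0..8], body so far='uavm4y9c'
Chunk 2: stream[13..14]='3' size=0x3=3, data at stream[16..19]='znv' -> body[8..11], body so far='uavm4y9cznv'
Chunk 3: stream[21..22]='0' size=0 (terminator). Final body='uavm4y9cznv' (11 bytes)

Answer: uavm4y9cznv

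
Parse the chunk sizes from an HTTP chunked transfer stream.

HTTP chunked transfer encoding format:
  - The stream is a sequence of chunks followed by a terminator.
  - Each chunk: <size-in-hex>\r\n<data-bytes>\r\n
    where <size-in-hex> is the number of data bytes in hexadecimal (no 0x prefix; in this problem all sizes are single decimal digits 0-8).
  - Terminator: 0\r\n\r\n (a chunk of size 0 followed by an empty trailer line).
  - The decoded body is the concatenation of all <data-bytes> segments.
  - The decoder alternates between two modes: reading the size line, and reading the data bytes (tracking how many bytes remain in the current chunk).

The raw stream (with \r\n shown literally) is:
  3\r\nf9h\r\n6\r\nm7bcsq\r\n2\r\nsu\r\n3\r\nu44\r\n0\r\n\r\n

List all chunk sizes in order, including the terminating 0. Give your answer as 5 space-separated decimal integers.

Answer: 3 6 2 3 0

Derivation:
Chunk 1: stream[0..1]='3' size=0x3=3, data at stream[3..6]='f9h' -> body[0..3], body so far='f9h'
Chunk 2: stream[8..9]='6' size=0x6=6, data at stream[11..17]='m7bcsq' -> body[3..9], body so far='f9hm7bcsq'
Chunk 3: stream[19..20]='2' size=0x2=2, data at stream[22..24]='su' -> body[9..11], body so far='f9hm7bcsqsu'
Chunk 4: stream[26..27]='3' size=0x3=3, data at stream[29..32]='u44' -> body[11..14], body so far='f9hm7bcsqsuu44'
Chunk 5: stream[34..35]='0' size=0 (terminator). Final body='f9hm7bcsqsuu44' (14 bytes)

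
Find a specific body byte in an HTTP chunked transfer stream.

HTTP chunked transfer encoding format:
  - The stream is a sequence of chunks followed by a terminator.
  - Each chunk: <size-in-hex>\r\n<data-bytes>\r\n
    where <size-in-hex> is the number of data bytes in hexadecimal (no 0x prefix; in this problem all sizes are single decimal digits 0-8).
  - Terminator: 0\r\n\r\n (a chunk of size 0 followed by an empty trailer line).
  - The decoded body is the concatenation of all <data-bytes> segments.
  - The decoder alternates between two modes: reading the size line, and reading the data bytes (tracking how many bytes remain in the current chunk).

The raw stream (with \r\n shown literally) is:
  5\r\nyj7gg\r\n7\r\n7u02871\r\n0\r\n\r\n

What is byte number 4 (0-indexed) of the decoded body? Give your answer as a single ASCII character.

Chunk 1: stream[0..1]='5' size=0x5=5, data at stream[3..8]='yj7gg' -> body[0..5], body so far='yj7gg'
Chunk 2: stream[10..11]='7' size=0x7=7, data at stream[13..20]='7u02871' -> body[5..12], body so far='yj7gg7u02871'
Chunk 3: stream[22..23]='0' size=0 (terminator). Final body='yj7gg7u02871' (12 bytes)
Body byte 4 = 'g'

Answer: g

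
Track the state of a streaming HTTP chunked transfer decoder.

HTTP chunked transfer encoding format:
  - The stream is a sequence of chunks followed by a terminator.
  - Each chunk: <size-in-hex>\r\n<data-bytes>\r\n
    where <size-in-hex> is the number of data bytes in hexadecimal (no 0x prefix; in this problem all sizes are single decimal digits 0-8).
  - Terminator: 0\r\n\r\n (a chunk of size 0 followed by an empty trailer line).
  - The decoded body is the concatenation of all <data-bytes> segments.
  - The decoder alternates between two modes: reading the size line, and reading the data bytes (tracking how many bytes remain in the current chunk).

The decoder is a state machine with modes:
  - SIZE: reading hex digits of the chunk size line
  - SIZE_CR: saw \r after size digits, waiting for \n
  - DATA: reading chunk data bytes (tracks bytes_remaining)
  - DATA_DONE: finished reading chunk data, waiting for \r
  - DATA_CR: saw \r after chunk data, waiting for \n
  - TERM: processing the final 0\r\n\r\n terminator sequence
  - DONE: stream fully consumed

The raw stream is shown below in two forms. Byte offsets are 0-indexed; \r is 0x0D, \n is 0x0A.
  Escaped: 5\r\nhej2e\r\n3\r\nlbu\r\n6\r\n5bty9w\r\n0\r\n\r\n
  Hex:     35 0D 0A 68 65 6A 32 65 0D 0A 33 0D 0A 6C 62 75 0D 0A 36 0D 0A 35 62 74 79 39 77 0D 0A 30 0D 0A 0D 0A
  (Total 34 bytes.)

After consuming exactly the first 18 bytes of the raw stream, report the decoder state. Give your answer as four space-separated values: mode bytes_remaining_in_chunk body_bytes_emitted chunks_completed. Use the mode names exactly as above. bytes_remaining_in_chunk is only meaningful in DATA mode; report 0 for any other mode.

Byte 0 = '5': mode=SIZE remaining=0 emitted=0 chunks_done=0
Byte 1 = 0x0D: mode=SIZE_CR remaining=0 emitted=0 chunks_done=0
Byte 2 = 0x0A: mode=DATA remaining=5 emitted=0 chunks_done=0
Byte 3 = 'h': mode=DATA remaining=4 emitted=1 chunks_done=0
Byte 4 = 'e': mode=DATA remaining=3 emitted=2 chunks_done=0
Byte 5 = 'j': mode=DATA remaining=2 emitted=3 chunks_done=0
Byte 6 = '2': mode=DATA remaining=1 emitted=4 chunks_done=0
Byte 7 = 'e': mode=DATA_DONE remaining=0 emitted=5 chunks_done=0
Byte 8 = 0x0D: mode=DATA_CR remaining=0 emitted=5 chunks_done=0
Byte 9 = 0x0A: mode=SIZE remaining=0 emitted=5 chunks_done=1
Byte 10 = '3': mode=SIZE remaining=0 emitted=5 chunks_done=1
Byte 11 = 0x0D: mode=SIZE_CR remaining=0 emitted=5 chunks_done=1
Byte 12 = 0x0A: mode=DATA remaining=3 emitted=5 chunks_done=1
Byte 13 = 'l': mode=DATA remaining=2 emitted=6 chunks_done=1
Byte 14 = 'b': mode=DATA remaining=1 emitted=7 chunks_done=1
Byte 15 = 'u': mode=DATA_DONE remaining=0 emitted=8 chunks_done=1
Byte 16 = 0x0D: mode=DATA_CR remaining=0 emitted=8 chunks_done=1
Byte 17 = 0x0A: mode=SIZE remaining=0 emitted=8 chunks_done=2

Answer: SIZE 0 8 2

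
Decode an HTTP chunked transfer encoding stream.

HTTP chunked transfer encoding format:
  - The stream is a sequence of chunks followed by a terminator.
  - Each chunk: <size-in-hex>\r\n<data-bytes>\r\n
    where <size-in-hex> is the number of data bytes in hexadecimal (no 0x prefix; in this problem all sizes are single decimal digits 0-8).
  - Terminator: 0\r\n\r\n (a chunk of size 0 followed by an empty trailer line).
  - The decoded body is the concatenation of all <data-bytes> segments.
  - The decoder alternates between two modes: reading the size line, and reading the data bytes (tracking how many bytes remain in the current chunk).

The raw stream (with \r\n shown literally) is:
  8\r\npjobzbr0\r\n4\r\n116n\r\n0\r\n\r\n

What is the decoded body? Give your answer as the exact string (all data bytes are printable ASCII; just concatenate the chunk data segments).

Chunk 1: stream[0..1]='8' size=0x8=8, data at stream[3..11]='pjobzbr0' -> body[0..8], body so far='pjobzbr0'
Chunk 2: stream[13..14]='4' size=0x4=4, data at stream[16..20]='116n' -> body[8..12], body so far='pjobzbr0116n'
Chunk 3: stream[22..23]='0' size=0 (terminator). Final body='pjobzbr0116n' (12 bytes)

Answer: pjobzbr0116n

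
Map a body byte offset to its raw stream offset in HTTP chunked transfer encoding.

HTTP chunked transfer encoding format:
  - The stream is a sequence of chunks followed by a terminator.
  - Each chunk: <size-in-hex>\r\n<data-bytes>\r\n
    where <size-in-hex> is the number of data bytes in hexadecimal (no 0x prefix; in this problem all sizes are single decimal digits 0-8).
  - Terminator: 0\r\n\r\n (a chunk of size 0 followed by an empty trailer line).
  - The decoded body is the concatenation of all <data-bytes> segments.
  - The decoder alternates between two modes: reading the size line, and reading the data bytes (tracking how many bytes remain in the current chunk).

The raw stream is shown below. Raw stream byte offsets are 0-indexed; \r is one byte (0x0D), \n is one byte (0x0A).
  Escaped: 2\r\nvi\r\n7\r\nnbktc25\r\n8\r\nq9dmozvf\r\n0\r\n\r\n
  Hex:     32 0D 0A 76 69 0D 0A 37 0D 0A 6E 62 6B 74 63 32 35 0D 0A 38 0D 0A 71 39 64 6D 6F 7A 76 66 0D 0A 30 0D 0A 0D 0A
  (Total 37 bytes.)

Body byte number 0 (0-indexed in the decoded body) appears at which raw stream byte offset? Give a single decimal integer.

Answer: 3

Derivation:
Chunk 1: stream[0..1]='2' size=0x2=2, data at stream[3..5]='vi' -> body[0..2], body so far='vi'
Chunk 2: stream[7..8]='7' size=0x7=7, data at stream[10..17]='nbktc25' -> body[2..9], body so far='vinbktc25'
Chunk 3: stream[19..20]='8' size=0x8=8, data at stream[22..30]='q9dmozvf' -> body[9..17], body so far='vinbktc25q9dmozvf'
Chunk 4: stream[32..33]='0' size=0 (terminator). Final body='vinbktc25q9dmozvf' (17 bytes)
Body byte 0 at stream offset 3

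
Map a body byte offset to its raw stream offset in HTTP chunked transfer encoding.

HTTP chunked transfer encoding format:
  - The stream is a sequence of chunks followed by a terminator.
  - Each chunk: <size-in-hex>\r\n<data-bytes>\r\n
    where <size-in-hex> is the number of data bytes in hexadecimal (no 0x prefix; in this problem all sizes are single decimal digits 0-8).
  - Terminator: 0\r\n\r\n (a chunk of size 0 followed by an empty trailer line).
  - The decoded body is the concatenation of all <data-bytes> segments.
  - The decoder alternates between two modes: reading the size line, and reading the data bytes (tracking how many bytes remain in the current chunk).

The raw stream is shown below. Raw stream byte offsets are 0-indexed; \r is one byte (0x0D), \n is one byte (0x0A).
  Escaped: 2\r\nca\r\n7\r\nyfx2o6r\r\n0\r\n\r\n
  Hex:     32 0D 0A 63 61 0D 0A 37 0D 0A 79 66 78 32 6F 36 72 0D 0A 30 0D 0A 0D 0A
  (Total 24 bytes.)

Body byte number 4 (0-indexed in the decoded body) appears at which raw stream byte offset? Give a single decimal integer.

Answer: 12

Derivation:
Chunk 1: stream[0..1]='2' size=0x2=2, data at stream[3..5]='ca' -> body[0..2], body so far='ca'
Chunk 2: stream[7..8]='7' size=0x7=7, data at stream[10..17]='yfx2o6r' -> body[2..9], body so far='cayfx2o6r'
Chunk 3: stream[19..20]='0' size=0 (terminator). Final body='cayfx2o6r' (9 bytes)
Body byte 4 at stream offset 12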